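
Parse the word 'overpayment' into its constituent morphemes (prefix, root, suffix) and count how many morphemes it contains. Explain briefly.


Step 1: Identify prefix: 'over' (meaning: excessively)
Step 2: Identify root: 'pay'
Step 3: Identify suffix(es): 'ment'
Decomposition: over- (prefix: excessively) + pay (root) + -ment (suffix: action/result)
Total morphemes: 3

3 morphemes (over- (prefix: excessively) + pay (root) + -ment (suffix: action/result))


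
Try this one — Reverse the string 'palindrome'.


Reverse 'palindrome' character by character: 'emordnilap'.

emordnilap


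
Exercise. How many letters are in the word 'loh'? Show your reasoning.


Spell out 'loh' and number each letter: l(1), o(2), h(3). Total: 3 letters.

3


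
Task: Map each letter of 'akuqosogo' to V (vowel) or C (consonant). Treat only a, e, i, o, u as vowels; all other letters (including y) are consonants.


Letter mapping: a = V, k = C, u = V, q = C, o = V, s = C, o = V, g = C, o = V.

VCVCVCVCV


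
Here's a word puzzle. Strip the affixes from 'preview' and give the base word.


Remove prefix 'pre' from 'preview' to get root 'view'.

view


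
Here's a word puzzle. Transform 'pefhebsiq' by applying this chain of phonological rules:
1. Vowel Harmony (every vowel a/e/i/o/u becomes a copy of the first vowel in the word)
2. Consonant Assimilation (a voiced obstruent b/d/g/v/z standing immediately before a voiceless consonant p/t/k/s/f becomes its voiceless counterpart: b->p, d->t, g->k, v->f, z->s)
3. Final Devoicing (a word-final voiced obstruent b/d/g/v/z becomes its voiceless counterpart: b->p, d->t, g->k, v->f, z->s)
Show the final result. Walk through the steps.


Starting form: 'pefhebsiq'
Rule 1: Vowel Harmony: all vowels become 'e' (matching first vowel). 'pefhebsiq' -> 'pefhebseq'
Rule 2: Consonant Assimilation: voiced obstruent before voiceless consonant becomes voiceless ('bs' -> 'ps'). 'pefhebseq' -> 'pefhepseq'
Rule 3: Final Devoicing: final consonant 'q' is not one of the voiced obstruents b/d/g/v/z. No change.
Final form: 'pefhepseq'

pefhepseq


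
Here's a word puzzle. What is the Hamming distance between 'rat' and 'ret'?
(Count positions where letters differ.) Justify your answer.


Alignment:
Position 1: 'r' vs 'r' = match
Position 2: 'a' vs 'e' = DIFFER
Position 3: 't' vs 't' = match
Total differences: 1

1


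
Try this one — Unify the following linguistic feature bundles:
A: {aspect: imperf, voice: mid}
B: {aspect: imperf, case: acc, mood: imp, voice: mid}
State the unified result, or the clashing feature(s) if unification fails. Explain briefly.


Compare features:
aspect: A=imperf vs B=imperf -> unified: imperf
case: A=_ vs B=acc -> unified: acc
mood: A=_ vs B=imp -> unified: imp
voice: A=mid vs B=mid -> unified: mid
No clashes found.

Unified: {aspect: imperf, case: acc, mood: imp, voice: mid}


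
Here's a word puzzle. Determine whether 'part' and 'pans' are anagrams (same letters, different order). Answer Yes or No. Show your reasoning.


Sorted letters of 'part': 'aprt'
Sorted letters of 'pans': 'anps'
They do not match.

No


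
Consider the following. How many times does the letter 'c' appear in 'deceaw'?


Letter 'c' in 'deceaw': found at position(s) 3 = 1 occurrence(s).

1


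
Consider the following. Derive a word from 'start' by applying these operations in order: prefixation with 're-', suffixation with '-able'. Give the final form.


Step 1: Add prefix 're-' to 'start' = 'restart'
Step 2: Add suffix '-able' to 'restart' = 'restartable'

restartable


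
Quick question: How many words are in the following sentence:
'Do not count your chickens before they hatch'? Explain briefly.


Split into words: Do | not | count | your | chickens | before | they | hatch = 8 words.

8


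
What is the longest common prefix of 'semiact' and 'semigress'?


Compare from the start: 4 characters match: 'semi'. Mismatch at position 5: 'a' vs 'g'.

semi


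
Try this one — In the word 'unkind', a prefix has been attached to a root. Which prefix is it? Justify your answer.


The word 'unkind' = 'un' (prefix) + 'kind' (root). The prefix is 'un'.

un


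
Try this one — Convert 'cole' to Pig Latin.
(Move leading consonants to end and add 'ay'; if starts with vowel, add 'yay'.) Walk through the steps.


'cole': move consonant cluster 'c' to end and add 'ay': 'olecay'.

olecay


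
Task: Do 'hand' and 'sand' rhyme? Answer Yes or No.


Rime (stressed vowel + following sounds) of 'hand': -and = /ænd/
Rime of 'sand': -and = /ænd/
/ænd/ and /ænd/ are the same ending sound, so the words rhyme.

Yes


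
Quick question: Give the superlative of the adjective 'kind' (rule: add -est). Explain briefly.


Apply superlative formation (add -est): 'kind' -> 'kindest'.

kindest


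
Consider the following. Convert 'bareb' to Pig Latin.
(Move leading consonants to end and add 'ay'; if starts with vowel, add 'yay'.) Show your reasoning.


'bareb': move consonant cluster 'b' to end and add 'ay': 'arebbay'.

arebbay


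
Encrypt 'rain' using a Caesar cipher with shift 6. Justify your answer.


Shift each letter by 6: r -> x, a -> g, i -> o, n -> t. Result: 'xgot'.

xgot


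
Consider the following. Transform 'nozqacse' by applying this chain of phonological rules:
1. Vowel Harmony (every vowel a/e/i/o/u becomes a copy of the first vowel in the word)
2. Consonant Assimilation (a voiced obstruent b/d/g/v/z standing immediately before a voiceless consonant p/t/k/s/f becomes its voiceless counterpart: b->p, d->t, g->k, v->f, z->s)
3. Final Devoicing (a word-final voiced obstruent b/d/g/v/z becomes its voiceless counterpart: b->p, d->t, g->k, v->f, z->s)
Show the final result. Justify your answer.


Starting form: 'nozqacse'
Rule 1: Vowel Harmony: all vowels become 'o' (matching first vowel). 'nozqacse' -> 'nozqocso'
Rule 2: Consonant Assimilation: no voiced obstruent (b/d/g/v/z) stands immediately before a voiceless consonant (p/t/k/s/f). No change.
Rule 3: Final Devoicing: the word ends in the vowel 'o', not a consonant. No change.
Final form: 'nozqocso'

nozqocso


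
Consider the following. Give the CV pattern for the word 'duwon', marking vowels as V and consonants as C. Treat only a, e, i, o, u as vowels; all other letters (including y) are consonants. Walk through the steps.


Letter mapping: d = C, u = V, w = C, o = V, n = C.

CVCVC


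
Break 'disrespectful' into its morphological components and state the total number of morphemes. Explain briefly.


Step 1: Identify prefix: 'dis' (meaning: not/apart)
Step 2: Identify root: 'respect'
Step 3: Identify suffix(es): 'ful'
Decomposition: dis- (prefix: not/apart) + respect (root) + -ful (suffix: full of)
Total morphemes: 3

3 morphemes (dis- (prefix: not/apart) + respect (root) + -ful (suffix: full of))


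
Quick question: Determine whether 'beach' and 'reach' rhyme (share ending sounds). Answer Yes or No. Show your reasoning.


Rime (stressed vowel + following sounds) of 'beach': -each = /iːtʃ/
Rime of 'reach': -each = /iːtʃ/
/iːtʃ/ and /iːtʃ/ are the same ending sound, so the words rhyme.

Yes


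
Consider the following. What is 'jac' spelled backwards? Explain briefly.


Reverse 'jac' character by character: 'caj'.

caj


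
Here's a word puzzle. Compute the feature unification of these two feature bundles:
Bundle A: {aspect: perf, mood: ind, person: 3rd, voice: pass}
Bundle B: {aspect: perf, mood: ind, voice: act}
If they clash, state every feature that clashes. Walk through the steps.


Compare features:
aspect: A=perf vs B=perf -> unified: perf
mood: A=ind vs B=ind -> unified: ind
person: A=3rd vs B=_ -> unified: 3rd
voice: A=pass vs B=act -> CLASH
Clash detected on feature 'voice' (pass vs act); unification fails.

CLASH on 'voice' (pass vs act)


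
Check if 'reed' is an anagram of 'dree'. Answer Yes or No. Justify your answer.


Sorted letters of 'reed': 'deer'
Sorted letters of 'dree': 'deer'
They match.

Yes


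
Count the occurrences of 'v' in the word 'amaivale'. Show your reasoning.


Letter 'v' in 'amaivale': found at position(s) 5 = 1 occurrence(s).

1


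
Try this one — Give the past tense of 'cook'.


Apply rule: Add -ed. 'cook' becomes 'cooked'.

cooked


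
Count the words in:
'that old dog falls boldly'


Split into words: that | old | dog | falls | boldly = 5 words.

5


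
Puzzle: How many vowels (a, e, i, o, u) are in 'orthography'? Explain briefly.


Vowels in 'orthography': o, o, a = 3 vowels.

3


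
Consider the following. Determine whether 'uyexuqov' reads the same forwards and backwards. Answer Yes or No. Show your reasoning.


Forward: 'uyexuqov'
Reversed: 'voquxeyu'
They differ.

No


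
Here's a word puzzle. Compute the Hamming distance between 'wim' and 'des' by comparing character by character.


Alignment:
Position 1: 'w' vs 'd' = DIFFER
Position 2: 'i' vs 'e' = DIFFER
Position 3: 'm' vs 's' = DIFFER
Total differences: 3

3


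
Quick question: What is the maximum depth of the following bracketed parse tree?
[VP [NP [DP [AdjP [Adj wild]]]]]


Count bracket nesting levels:
'[' at pos 0: depth = 1
'[' at pos 4: depth = 2
'[' at pos 8: depth = 3
'[' at pos 12: depth = 4
'[' at pos 18: depth = 5
Maximum depth reached: 5

5


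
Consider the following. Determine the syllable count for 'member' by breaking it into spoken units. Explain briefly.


Break 'member' into syllables: mem-ber -> mem | ber = 2 syllables

2 syllables


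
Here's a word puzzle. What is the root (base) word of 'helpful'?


Remove suffix '-ful' from 'helpful' to get root 'help'.

help


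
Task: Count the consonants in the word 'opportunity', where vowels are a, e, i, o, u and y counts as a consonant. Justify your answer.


Consonants in 'opportunity': p, p, r, t, n, t, y = 7 consonants.

7


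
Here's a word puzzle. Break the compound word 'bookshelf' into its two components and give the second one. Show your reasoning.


Split 'bookshelf' into 'book' + 'shelf'. The second part is 'shelf'.

shelf


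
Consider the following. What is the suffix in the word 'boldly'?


The word 'boldly' = 'bold' (root) + '-ly' (suffix). The suffix is '-ly'.

ly


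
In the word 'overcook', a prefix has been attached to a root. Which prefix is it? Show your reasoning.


The word 'overcook' = 'over' (prefix) + 'cook' (root). The prefix is 'over'.

over


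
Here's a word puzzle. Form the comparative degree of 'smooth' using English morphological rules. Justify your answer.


Apply comparative formation (add -er): 'smooth' -> 'smoother'.

smoother


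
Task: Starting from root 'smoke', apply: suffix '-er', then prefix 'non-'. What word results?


Step 1: Add suffix '-er' to 'smoke' = 'smoker'
Step 2: Add prefix 'non-' to 'smoker' = 'nonsmoker'

nonsmoker


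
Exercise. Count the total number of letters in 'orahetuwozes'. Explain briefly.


Spell out 'orahetuwozes' and number each letter: o(1), r(2), a(3), h(4), e(5), t(6), u(7), w(8), o(9), z(10), e(11), s(12). Total: 12 letters.

12


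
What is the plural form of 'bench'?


Apply rule: Add -es (sibilant/fricative ending). 'bench' becomes 'benches'.

benches


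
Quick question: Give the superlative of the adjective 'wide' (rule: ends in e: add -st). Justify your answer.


Apply superlative formation (ends in e: add -st): 'wide' -> 'widest'.

widest


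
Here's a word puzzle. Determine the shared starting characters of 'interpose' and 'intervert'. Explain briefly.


Compare from the start: 5 characters match: 'inter'. Mismatch at position 6: 'p' vs 'v'.

inter


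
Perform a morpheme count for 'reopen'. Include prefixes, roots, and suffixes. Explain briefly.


Decomposition: re- (prefix) + open (root) = 2 morpheme(s)

2 morphemes


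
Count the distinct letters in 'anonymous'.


Unique letters in 'anonymous': {a, m, n, o, s, u, y} = 7 distinct letters.

7


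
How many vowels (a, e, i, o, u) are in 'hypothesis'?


Vowels in 'hypothesis': o, e, i = 3 vowels.

3


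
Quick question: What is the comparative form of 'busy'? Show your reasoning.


Apply comparative formation (consonant + y: change y to i, add -er): 'busy' -> 'busier'.

busier


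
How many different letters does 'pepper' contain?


Unique letters in 'pepper': {e, p, r} = 3 distinct letters.

3


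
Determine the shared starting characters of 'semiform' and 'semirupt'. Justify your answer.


Compare from the start: 4 characters match: 'semi'. Mismatch at position 5: 'f' vs 'r'.

semi


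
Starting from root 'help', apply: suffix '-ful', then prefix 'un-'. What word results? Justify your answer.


Step 1: Add suffix '-ful' to 'help' = 'helpful'
Step 2: Add prefix 'un-' to 'helpful' = 'unhelpful'

unhelpful


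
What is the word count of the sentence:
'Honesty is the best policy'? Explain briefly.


Split into words: Honesty | is | the | best | policy = 5 words.

5


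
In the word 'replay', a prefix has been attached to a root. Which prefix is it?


The word 'replay' = 're' (prefix) + 'play' (root). The prefix is 're'.

re


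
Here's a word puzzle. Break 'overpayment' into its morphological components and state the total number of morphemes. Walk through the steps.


Step 1: Identify prefix: 'over' (meaning: excessively)
Step 2: Identify root: 'pay'
Step 3: Identify suffix(es): 'ment'
Decomposition: over- (prefix: excessively) + pay (root) + -ment (suffix: action/result)
Total morphemes: 3

3 morphemes (over- (prefix: excessively) + pay (root) + -ment (suffix: action/result))


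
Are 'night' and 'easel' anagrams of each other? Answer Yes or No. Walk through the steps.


Sorted letters of 'night': 'ghint'
Sorted letters of 'easel': 'aeels'
They do not match.

No


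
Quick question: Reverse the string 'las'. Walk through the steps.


Reverse 'las' character by character: 'sal'.

sal


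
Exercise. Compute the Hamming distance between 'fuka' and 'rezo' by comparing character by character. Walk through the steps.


Alignment:
Position 1: 'f' vs 'r' = DIFFER
Position 2: 'u' vs 'e' = DIFFER
Position 3: 'k' vs 'z' = DIFFER
Position 4: 'a' vs 'o' = DIFFER
Total differences: 4

4


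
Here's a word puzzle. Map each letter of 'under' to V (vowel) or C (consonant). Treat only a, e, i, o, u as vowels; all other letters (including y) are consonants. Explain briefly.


Letter mapping: u = V, n = C, d = C, e = V, r = C.

VCCVC


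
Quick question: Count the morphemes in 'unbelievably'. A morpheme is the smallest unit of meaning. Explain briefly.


Decomposition: un- (prefix) + believe (root) + -able (suffix) + -ly (suffix) = 4 morpheme(s)

4 morphemes


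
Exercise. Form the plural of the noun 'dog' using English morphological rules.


Apply rule: Add -s. 'dog' becomes 'dogs'.

dogs


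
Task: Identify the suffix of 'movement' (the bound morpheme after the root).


The word 'movement' = 'move' (root) + '-ment' (suffix). The suffix is '-ment'.

ment


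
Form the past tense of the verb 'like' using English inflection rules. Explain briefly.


Apply rule: Add -d (word ends in -e). 'like' becomes 'liked'.

liked


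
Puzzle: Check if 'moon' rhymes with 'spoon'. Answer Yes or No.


Rime (stressed vowel + following sounds) of 'moon': -oon = /uːn/
Rime of 'spoon': -oon = /uːn/
/uːn/ and /uːn/ are the same ending sound, so the words rhyme.

Yes


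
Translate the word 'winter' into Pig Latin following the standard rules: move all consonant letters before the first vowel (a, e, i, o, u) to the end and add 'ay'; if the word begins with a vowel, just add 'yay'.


'winter': move consonant cluster 'w' to end and add 'ay': 'interway'.

interway


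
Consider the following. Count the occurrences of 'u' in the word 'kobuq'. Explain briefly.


Letter 'u' in 'kobuq': found at position(s) 4 = 1 occurrence(s).

1


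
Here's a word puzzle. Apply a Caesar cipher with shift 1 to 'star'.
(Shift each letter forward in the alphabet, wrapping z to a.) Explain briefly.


Shift each letter by 1: s -> t, t -> u, a -> b, r -> s. Result: 'tubs'.

tubs


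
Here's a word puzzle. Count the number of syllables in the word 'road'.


Break 'road' into syllables: road -> road = 1 syllable

1 syllable


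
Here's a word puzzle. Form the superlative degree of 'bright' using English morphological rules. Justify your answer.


Apply superlative formation (add -est): 'bright' -> 'brightest'.

brightest


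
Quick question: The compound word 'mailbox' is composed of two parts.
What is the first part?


Split 'mailbox' into 'mail' + 'box'. The first part is 'mail'.

mail


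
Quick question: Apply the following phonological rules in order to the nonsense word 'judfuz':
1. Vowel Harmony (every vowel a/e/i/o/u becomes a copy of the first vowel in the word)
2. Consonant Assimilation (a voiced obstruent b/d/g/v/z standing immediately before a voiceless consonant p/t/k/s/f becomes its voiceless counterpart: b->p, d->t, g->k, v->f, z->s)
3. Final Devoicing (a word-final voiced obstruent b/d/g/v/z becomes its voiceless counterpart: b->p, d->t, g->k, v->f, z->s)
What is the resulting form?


Starting form: 'judfuz'
Rule 1: Vowel Harmony: all vowels already match. No change.
Rule 2: Consonant Assimilation: voiced obstruent before voiceless consonant becomes voiceless ('df' -> 'tf'). 'judfuz' -> 'jutfuz'
Rule 3: Final Devoicing: word-final voiced obstruent 'z' becomes voiceless 's'. 'jutfuz' -> 'jutfus'
Final form: 'jutfus'

jutfus


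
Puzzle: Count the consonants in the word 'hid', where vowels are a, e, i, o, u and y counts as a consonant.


Consonants in 'hid': h, d = 2 consonants.

2


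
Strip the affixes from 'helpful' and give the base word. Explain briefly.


Remove suffix '-ful' from 'helpful' to get root 'help'.

help


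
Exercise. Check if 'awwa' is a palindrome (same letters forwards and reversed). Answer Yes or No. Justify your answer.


Forward: 'awwa'
Reversed: 'awwa'
They are identical.

Yes


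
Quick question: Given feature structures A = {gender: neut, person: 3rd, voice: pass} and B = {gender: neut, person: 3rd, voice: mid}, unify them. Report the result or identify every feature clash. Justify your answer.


Compare features:
gender: A=neut vs B=neut -> unified: neut
person: A=3rd vs B=3rd -> unified: 3rd
voice: A=pass vs B=mid -> CLASH
Clash detected on feature 'voice' (pass vs mid); unification fails.

CLASH on 'voice' (pass vs mid)


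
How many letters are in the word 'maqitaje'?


Spell out 'maqitaje' and number each letter: m(1), a(2), q(3), i(4), t(5), a(6), j(7), e(8). Total: 8 letters.

8


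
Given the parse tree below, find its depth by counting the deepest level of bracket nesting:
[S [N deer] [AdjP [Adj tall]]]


Count bracket nesting levels:
'[' at pos 0: depth = 1
'[' at pos 3: depth = 2
'[' at pos 12: depth = 2
'[' at pos 18: depth = 3
Maximum depth reached: 3

3


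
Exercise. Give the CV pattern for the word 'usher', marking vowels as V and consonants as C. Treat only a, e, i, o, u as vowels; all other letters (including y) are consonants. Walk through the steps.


Letter mapping: u = V, s = C, h = C, e = V, r = C.

VCCVC


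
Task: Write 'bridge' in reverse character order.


Reverse 'bridge' character by character: 'egdirb'.

egdirb


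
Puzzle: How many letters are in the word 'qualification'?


Spell out 'qualification' and number each letter: q(1), u(2), a(3), l(4), i(5), f(6), i(7), c(8), a(9), t(10), i(11), o(12), n(13). Total: 13 letters.

13


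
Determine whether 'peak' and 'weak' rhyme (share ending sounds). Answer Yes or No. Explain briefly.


Rime (stressed vowel + following sounds) of 'peak': -eak = /iːk/
Rime of 'weak': -eak = /iːk/
/iːk/ and /iːk/ are the same ending sound, so the words rhyme.

Yes


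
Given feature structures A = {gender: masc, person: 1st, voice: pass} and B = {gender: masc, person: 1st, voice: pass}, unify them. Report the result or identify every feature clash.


Compare features:
gender: A=masc vs B=masc -> unified: masc
person: A=1st vs B=1st -> unified: 1st
voice: A=pass vs B=pass -> unified: pass
No clashes found.

Unified: {gender: masc, person: 1st, voice: pass}


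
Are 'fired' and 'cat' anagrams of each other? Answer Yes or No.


Sorted letters of 'fired': 'defir'
Sorted letters of 'cat': 'act'
They do not match.

No


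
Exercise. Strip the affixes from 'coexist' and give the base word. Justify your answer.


Remove prefix 'co' from 'coexist' to get root 'exist'.

exist


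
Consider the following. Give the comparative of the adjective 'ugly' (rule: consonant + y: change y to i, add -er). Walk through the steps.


Apply comparative formation (consonant + y: change y to i, add -er): 'ugly' -> 'uglier'.

uglier


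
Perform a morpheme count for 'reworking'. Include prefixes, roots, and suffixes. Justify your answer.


Decomposition: re- (prefix) + work (root) + -ing (suffix) = 3 morpheme(s)

3 morphemes


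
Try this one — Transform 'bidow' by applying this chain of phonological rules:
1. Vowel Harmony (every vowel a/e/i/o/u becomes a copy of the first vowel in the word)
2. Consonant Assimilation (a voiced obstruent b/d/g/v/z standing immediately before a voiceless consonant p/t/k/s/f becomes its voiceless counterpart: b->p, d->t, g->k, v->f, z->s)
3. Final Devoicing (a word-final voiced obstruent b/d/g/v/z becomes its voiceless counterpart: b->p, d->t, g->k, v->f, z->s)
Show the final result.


Starting form: 'bidow'
Rule 1: Vowel Harmony: all vowels become 'i' (matching first vowel). 'bidow' -> 'bidiw'
Rule 2: Consonant Assimilation: no voiced obstruent (b/d/g/v/z) stands immediately before a voiceless consonant (p/t/k/s/f). No change.
Rule 3: Final Devoicing: final consonant 'w' is not one of the voiced obstruents b/d/g/v/z. No change.
Final form: 'bidiw'

bidiw


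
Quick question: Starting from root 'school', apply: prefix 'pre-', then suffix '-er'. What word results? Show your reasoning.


Step 1: Add prefix 'pre-' to 'school' = 'preschool'
Step 2: Add suffix '-er' to 'preschool' = 'preschooler'

preschooler


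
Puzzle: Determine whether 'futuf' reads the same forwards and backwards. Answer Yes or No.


Forward: 'futuf'
Reversed: 'futuf'
They are identical.

Yes


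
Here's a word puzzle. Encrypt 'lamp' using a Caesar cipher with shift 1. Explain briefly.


Shift each letter by 1: l -> m, a -> b, m -> n, p -> q. Result: 'mbnq'.

mbnq


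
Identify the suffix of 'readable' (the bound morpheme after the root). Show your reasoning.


The word 'readable' = 'read' (root) + '-able' (suffix). The suffix is '-able'.

able


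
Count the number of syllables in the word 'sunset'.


Break 'sunset' into syllables: sun-set -> sun | set = 2 syllables

2 syllables


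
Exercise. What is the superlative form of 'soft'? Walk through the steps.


Apply superlative formation (add -est): 'soft' -> 'softest'.

softest


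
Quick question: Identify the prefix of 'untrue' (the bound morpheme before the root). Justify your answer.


The word 'untrue' = 'un' (prefix) + 'true' (root). The prefix is 'un'.

un


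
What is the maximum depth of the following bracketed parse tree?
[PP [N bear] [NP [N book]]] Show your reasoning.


Count bracket nesting levels:
'[' at pos 0: depth = 1
'[' at pos 4: depth = 2
'[' at pos 13: depth = 2
'[' at pos 17: depth = 3
Maximum depth reached: 3

3


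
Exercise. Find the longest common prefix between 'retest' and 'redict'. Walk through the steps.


Compare from the start: 2 characters match: 're'. Mismatch at position 3: 't' vs 'd'.

re


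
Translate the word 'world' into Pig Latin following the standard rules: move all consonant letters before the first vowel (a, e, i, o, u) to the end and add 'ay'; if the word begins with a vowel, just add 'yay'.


'world': move consonant cluster 'w' to end and add 'ay': 'orldway'.

orldway


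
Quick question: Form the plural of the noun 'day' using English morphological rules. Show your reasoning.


Apply rule: Add -s. 'day' becomes 'days'.

days


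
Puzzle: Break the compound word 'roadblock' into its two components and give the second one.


Split 'roadblock' into 'road' + 'block'. The second part is 'block'.

block


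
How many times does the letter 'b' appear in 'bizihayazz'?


Letter 'b' in 'bizihayazz': found at position(s) 1 = 1 occurrence(s).

1


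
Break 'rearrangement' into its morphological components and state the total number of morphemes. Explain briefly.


Step 1: Identify prefix: 're' (meaning: again)
Step 2: Identify root: 'arrange'
Step 3: Identify suffix(es): 'ment'
Decomposition: re- (prefix: again) + arrange (root) + -ment (suffix: action/result)
Total morphemes: 3

3 morphemes (re- (prefix: again) + arrange (root) + -ment (suffix: action/result))


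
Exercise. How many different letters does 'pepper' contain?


Unique letters in 'pepper': {e, p, r} = 3 distinct letters.

3


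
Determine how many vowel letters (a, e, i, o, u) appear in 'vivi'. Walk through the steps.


Vowels in 'vivi': i, i = 2 vowels.

2


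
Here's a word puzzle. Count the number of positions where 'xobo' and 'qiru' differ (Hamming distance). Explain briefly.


Alignment:
Position 1: 'x' vs 'q' = DIFFER
Position 2: 'o' vs 'i' = DIFFER
Position 3: 'b' vs 'r' = DIFFER
Position 4: 'o' vs 'u' = DIFFER
Total differences: 4

4


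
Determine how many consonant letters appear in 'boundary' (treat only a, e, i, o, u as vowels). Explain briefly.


Consonants in 'boundary': b, n, d, r, y = 5 consonants.

5


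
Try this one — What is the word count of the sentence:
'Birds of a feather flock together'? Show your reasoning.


Split into words: Birds | of | a | feather | flock | together = 6 words.

6


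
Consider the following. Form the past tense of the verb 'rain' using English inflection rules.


Apply rule: Add -ed. 'rain' becomes 'rained'.

rained


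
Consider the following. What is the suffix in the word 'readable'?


The word 'readable' = 'read' (root) + '-able' (suffix). The suffix is '-able'.

able


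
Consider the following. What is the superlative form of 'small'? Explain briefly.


Apply superlative formation (add -est): 'small' -> 'smallest'.

smallest


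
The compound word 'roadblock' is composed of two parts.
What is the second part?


Split 'roadblock' into 'road' + 'block'. The second part is 'block'.

block


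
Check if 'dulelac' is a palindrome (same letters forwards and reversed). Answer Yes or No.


Forward: 'dulelac'
Reversed: 'calelud'
They differ.

No


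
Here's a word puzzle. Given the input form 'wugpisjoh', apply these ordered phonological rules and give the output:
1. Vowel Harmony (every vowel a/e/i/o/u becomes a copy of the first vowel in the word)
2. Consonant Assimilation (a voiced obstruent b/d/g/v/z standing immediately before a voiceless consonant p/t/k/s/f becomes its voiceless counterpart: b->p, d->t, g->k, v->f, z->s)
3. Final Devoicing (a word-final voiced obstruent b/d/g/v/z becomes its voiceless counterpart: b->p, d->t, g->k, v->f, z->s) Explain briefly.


Starting form: 'wugpisjoh'
Rule 1: Vowel Harmony: all vowels become 'u' (matching first vowel). 'wugpisjoh' -> 'wugpusjuh'
Rule 2: Consonant Assimilation: voiced obstruent before voiceless consonant becomes voiceless ('gp' -> 'kp'). 'wugpusjuh' -> 'wukpusjuh'
Rule 3: Final Devoicing: final consonant 'h' is not one of the voiced obstruents b/d/g/v/z. No change.
Final form: 'wukpusjuh'

wukpusjuh


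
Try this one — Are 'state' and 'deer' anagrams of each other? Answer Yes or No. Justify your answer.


Sorted letters of 'state': 'aestt'
Sorted letters of 'deer': 'deer'
They do not match.

No


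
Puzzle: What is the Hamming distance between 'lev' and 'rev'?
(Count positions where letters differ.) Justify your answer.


Alignment:
Position 1: 'l' vs 'r' = DIFFER
Position 2: 'e' vs 'e' = match
Position 3: 'v' vs 'v' = match
Total differences: 1

1


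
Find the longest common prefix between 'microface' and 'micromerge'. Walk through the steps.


Compare from the start: 5 characters match: 'micro'. Mismatch at position 6: 'f' vs 'm'.

micro


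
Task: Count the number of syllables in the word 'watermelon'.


Break 'watermelon' into syllables: wa-ter-mel-on -> wa | ter | mel | on = 4 syllables

4 syllables


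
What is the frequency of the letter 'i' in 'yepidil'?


Letter 'i' in 'yepidil': found at position(s) 4, 6 = 2 occurrence(s).

2


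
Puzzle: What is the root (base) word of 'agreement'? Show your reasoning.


Remove suffix '-ment' from 'agreement' to get root 'agree'.

agree


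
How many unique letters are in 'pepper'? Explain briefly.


Unique letters in 'pepper': {e, p, r} = 3 distinct letters.

3


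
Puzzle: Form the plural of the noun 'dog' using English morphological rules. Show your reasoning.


Apply rule: Add -s. 'dog' becomes 'dogs'.

dogs


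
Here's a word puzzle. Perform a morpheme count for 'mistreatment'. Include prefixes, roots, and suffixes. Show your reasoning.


Decomposition: mis- (prefix) + treat (root) + -ment (suffix) = 3 morpheme(s)

3 morphemes


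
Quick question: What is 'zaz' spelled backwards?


Reverse 'zaz' character by character: 'zaz'.

zaz


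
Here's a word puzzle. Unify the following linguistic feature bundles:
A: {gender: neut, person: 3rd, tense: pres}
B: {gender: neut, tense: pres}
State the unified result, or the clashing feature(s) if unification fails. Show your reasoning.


Compare features:
gender: A=neut vs B=neut -> unified: neut
person: A=3rd vs B=_ -> unified: 3rd
tense: A=pres vs B=pres -> unified: pres
No clashes found.

Unified: {gender: neut, person: 3rd, tense: pres}


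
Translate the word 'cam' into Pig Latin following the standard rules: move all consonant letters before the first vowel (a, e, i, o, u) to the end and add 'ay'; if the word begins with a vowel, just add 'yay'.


'cam': move consonant cluster 'c' to end and add 'ay': 'amcay'.

amcay


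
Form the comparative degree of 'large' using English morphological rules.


Apply comparative formation (ends in e: add -r): 'large' -> 'larger'.

larger


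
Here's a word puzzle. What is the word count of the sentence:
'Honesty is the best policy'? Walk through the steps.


Split into words: Honesty | is | the | best | policy = 5 words.

5


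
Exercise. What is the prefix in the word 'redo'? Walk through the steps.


The word 'redo' = 're' (prefix) + 'do' (root). The prefix is 're'.

re


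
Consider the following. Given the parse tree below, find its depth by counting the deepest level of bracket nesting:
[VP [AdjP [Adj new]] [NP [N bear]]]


Count bracket nesting levels:
'[' at pos 0: depth = 1
'[' at pos 4: depth = 2
'[' at pos 10: depth = 3
'[' at pos 21: depth = 2
'[' at pos 25: depth = 3
Maximum depth reached: 3

3


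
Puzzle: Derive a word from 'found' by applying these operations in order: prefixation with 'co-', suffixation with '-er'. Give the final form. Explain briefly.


Step 1: Add prefix 'co-' to 'found' = 'cofound'
Step 2: Add suffix '-er' to 'cofound' = 'cofounder'

cofounder


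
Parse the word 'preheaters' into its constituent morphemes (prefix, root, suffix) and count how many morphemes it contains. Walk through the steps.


Step 1: Identify prefix: 'pre' (meaning: before)
Step 2: Identify root: 'heat'
Step 3: Identify suffix(es): 'er, s'
Decomposition: pre- (prefix: before) + heat (root) + -er (suffix: one who) + -s (plural)
Total morphemes: 4

4 morphemes (pre- (prefix: before) + heat (root) + -er (suffix: one who) + -s (plural))


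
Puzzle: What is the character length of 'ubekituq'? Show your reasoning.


Spell out 'ubekituq' and number each letter: u(1), b(2), e(3), k(4), i(5), t(6), u(7), q(8). Total: 8 letters.

8


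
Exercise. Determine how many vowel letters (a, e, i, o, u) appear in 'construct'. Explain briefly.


Vowels in 'construct': o, u = 2 vowels.

2


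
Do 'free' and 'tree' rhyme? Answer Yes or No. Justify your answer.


Rime (stressed vowel + following sounds) of 'free': -ee = /iː/
Rime of 'tree': -ee = /iː/
/iː/ and /iː/ are the same ending sound, so the words rhyme.

Yes


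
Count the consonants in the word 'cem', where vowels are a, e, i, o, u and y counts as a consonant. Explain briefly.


Consonants in 'cem': c, m = 2 consonants.

2


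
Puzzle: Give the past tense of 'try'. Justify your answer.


Apply rule: Change -y to -ied. 'try' becomes 'tried'.

tried


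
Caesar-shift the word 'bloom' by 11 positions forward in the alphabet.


Shift each letter by 11: b -> m, l -> w, o -> z, o -> z, m -> x. Result: 'mwzzx'.

mwzzx


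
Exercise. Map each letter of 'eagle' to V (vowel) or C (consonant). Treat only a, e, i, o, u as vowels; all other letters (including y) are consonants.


Letter mapping: e = V, a = V, g = C, l = C, e = V.

VVCCV


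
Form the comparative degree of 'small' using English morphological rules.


Apply comparative formation (add -er): 'small' -> 'smaller'.

smaller


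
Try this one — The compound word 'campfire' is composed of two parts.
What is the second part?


Split 'campfire' into 'camp' + 'fire'. The second part is 'fire'.

fire


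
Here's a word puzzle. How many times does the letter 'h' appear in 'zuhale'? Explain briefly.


Letter 'h' in 'zuhale': found at position(s) 3 = 1 occurrence(s).

1


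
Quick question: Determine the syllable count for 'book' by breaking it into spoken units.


Break 'book' into syllables: book -> book = 1 syllable

1 syllable


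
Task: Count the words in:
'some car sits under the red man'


Split into words: some | car | sits | under | the | red | man = 7 words.

7


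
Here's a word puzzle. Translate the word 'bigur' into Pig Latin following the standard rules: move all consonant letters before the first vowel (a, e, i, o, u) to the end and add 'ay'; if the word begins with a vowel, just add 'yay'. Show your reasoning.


'bigur': move consonant cluster 'b' to end and add 'ay': 'igurbay'.

igurbay


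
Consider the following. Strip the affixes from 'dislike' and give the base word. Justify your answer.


Remove prefix 'dis' from 'dislike' to get root 'like'.

like


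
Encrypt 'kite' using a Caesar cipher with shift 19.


Shift each letter by 19: k -> d, i -> b, t -> m, e -> x. Result: 'dbmx'.

dbmx


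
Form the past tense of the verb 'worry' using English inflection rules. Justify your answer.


Apply rule: Change -y to -ied. 'worry' becomes 'worried'.

worried


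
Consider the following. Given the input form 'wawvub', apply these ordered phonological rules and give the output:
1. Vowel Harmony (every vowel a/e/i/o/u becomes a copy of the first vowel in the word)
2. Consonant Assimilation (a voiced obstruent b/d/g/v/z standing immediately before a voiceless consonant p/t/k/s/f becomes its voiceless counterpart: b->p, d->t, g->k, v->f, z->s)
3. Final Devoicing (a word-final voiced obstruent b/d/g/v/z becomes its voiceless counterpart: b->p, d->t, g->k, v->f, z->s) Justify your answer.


Starting form: 'wawvub'
Rule 1: Vowel Harmony: all vowels become 'a' (matching first vowel). 'wawvub' -> 'wawvab'
Rule 2: Consonant Assimilation: no voiced obstruent (b/d/g/v/z) stands immediately before a voiceless consonant (p/t/k/s/f). No change.
Rule 3: Final Devoicing: word-final voiced obstruent 'b' becomes voiceless 'p'. 'wawvab' -> 'wawvap'
Final form: 'wawvap'

wawvap


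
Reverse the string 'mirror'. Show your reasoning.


Reverse 'mirror' character by character: 'rorrim'.

rorrim


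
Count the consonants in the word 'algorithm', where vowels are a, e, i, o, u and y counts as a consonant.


Consonants in 'algorithm': l, g, r, t, h, m = 6 consonants.

6


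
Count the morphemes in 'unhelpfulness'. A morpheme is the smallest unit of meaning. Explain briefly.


Decomposition: un- (prefix) + help (root) + -ful (suffix) + -ness (suffix) = 4 morpheme(s)

4 morphemes


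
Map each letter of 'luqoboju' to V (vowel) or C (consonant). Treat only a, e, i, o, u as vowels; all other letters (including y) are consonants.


Letter mapping: l = C, u = V, q = C, o = V, b = C, o = V, j = C, u = V.

CVCVCVCV


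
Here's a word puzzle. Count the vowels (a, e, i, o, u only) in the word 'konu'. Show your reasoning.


Vowels in 'konu': o, u = 2 vowels.

2


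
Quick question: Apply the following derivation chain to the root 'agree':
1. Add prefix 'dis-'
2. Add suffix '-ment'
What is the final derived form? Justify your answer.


Step 1: Add prefix 'dis-' to 'agree' = 'disagree'
Step 2: Add suffix '-ment' to 'disagree' = 'disagreement'

disagreement


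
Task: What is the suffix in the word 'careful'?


The word 'careful' = 'care' (root) + '-ful' (suffix). The suffix is '-ful'.

ful


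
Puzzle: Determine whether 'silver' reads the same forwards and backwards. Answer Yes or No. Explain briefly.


Forward: 'silver'
Reversed: 'revlis'
They differ.

No


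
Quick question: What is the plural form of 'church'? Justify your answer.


Apply rule: Add -es (sibilant/fricative ending). 'church' becomes 'churches'.

churches


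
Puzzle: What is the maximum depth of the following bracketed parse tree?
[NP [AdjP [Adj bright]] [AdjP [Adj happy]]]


Count bracket nesting levels:
'[' at pos 0: depth = 1
'[' at pos 4: depth = 2
'[' at pos 10: depth = 3
'[' at pos 24: depth = 2
'[' at pos 30: depth = 3
Maximum depth reached: 3

3


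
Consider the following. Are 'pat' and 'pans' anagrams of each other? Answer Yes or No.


Sorted letters of 'pat': 'apt'
Sorted letters of 'pans': 'anps'
They do not match.

No


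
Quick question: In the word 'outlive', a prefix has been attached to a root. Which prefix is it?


The word 'outlive' = 'out' (prefix) + 'live' (root). The prefix is 'out'.

out


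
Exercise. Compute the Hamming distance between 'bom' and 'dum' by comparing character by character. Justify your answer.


Alignment:
Position 1: 'b' vs 'd' = DIFFER
Position 2: 'o' vs 'u' = DIFFER
Position 3: 'm' vs 'm' = match
Total differences: 2

2


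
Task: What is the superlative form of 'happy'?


Apply superlative formation (consonant + y: change y to i, add -est): 'happy' -> 'happiest'.

happiest


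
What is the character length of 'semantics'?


Spell out 'semantics' and number each letter: s(1), e(2), m(3), a(4), n(5), t(6), i(7), c(8), s(9). Total: 9 letters.

9


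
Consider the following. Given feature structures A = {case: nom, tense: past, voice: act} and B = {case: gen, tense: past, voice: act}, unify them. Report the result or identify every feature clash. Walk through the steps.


Compare features:
case: A=nom vs B=gen -> CLASH
tense: A=past vs B=past -> unified: past
voice: A=act vs B=act -> unified: act
Clash detected on feature 'case' (nom vs gen); unification fails.

CLASH on 'case' (nom vs gen)


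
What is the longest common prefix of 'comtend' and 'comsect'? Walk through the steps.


Compare from the start: 3 characters match: 'com'. Mismatch at position 4: 't' vs 's'.

com


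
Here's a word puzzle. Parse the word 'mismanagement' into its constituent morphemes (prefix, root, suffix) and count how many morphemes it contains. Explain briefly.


Step 1: Identify prefix: 'mis' (meaning: wrongly)
Step 2: Identify root: 'manage'
Step 3: Identify suffix(es): 'ment'
Decomposition: mis- (prefix: wrongly) + manage (root) + -ment (suffix: action/result)
Total morphemes: 3

3 morphemes (mis- (prefix: wrongly) + manage (root) + -ment (suffix: action/result))
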